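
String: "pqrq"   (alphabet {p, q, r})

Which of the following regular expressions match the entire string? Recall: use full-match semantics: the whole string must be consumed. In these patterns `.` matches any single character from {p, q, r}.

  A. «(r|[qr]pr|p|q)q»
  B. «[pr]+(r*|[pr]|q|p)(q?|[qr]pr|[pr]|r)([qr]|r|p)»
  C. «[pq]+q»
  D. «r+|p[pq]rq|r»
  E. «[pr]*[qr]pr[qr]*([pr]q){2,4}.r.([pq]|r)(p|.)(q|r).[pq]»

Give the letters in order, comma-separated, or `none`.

B, D

A → no match
B → match
C → no match
D → match
E → no match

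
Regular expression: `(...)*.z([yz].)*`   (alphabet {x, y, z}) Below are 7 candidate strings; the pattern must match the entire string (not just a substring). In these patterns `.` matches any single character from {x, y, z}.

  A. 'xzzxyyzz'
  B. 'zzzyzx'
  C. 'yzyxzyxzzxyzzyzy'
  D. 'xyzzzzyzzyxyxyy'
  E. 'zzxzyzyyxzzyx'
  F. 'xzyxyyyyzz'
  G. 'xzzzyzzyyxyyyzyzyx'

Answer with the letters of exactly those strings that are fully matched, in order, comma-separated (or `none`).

A. 'xzzxyyzz' → match
B. 'zzzyzx' → match
C → match
D → match
E → match
F. 'xzyxyyyyzz' → match
G → match

A, B, C, D, E, F, G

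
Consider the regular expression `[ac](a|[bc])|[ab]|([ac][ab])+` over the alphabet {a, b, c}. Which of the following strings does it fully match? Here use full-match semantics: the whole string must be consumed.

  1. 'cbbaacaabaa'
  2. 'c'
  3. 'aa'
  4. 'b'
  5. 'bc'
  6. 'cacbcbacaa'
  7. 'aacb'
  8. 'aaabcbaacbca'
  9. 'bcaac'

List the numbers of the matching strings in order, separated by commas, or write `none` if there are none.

1 → no match
2 → no match
3 → match
4 → match
5 → no match
6 → no match
7 → match
8 → match
9 → no match

3, 4, 7, 8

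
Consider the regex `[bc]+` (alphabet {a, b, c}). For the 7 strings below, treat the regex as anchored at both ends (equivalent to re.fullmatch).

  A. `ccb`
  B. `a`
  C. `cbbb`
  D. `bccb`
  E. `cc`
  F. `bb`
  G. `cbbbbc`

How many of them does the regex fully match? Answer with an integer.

A → match
B → no match
C → match
D → match
E → match
F → match
G → match
Total matched: 6

6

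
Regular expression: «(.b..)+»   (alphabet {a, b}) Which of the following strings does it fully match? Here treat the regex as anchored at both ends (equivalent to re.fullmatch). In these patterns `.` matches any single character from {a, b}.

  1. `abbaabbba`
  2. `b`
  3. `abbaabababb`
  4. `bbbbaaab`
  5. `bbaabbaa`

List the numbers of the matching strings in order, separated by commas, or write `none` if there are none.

1 → no match
2 → no match
3 → no match
4 → no match
5 → match

5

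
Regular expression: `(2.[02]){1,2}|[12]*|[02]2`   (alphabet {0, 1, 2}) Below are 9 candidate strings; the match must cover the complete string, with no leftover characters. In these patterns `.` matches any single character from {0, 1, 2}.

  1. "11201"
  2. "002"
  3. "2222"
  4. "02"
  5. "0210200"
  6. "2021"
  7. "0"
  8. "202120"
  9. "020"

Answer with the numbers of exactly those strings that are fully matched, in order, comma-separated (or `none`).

1. "11201" → no match
2. "002" → no match
3. "2222" → match
4. "02" → match
5. "0210200" → no match
6. "2021" → no match
7. "0" → no match
8. "202120" → no match
9. "020" → no match

3, 4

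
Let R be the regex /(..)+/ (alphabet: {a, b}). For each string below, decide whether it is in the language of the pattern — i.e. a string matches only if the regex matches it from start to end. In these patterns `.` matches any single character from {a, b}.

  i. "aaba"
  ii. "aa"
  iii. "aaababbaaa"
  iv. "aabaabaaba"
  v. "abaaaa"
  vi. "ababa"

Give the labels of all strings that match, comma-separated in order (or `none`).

i → match
ii → match
iii → match
iv → match
v → match
vi → no match

i, ii, iii, iv, v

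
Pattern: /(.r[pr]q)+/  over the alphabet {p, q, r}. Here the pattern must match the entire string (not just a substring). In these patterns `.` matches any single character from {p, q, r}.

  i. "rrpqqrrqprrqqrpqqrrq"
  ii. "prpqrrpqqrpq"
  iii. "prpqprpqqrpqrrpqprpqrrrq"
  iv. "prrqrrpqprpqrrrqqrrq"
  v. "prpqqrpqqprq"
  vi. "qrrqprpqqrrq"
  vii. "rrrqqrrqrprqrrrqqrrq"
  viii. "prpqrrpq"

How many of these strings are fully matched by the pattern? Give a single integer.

6

i → match
ii. "prpqrrpqqrpq" → match
iii → match
iv → match
v. "prpqqrpqqprq" → no match
vi. "qrrqprpqqrrq" → match
vii → no match
viii. "prpqrrpq" → match
Total matched: 6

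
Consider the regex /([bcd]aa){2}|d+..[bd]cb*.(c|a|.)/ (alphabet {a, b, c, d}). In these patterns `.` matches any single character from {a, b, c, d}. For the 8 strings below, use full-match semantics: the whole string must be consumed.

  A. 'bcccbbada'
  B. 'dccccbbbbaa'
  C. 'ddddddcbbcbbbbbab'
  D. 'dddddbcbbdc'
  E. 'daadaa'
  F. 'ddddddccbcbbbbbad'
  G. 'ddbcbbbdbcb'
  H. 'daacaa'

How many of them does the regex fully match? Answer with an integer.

5

A. 'bcccbbada' → no match
B. 'dccccbbbbaa' → no match
C → match
D. 'dddddbcbbdc' → match
E. 'daadaa' → match
F → match
G. 'ddbcbbbdbcb' → no match
H. 'daacaa' → match
Total matched: 5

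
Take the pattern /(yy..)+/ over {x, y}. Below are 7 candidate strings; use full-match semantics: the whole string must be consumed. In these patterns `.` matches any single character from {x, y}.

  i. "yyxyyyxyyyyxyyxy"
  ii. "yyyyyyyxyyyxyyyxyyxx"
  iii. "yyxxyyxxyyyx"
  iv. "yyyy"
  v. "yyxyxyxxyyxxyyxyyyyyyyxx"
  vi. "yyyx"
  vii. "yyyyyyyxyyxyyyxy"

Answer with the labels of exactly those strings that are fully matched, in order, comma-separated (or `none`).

i, ii, iii, iv, vi, vii

i → match
ii → match
iii → match
iv → match
v → no match
vi → match
vii → match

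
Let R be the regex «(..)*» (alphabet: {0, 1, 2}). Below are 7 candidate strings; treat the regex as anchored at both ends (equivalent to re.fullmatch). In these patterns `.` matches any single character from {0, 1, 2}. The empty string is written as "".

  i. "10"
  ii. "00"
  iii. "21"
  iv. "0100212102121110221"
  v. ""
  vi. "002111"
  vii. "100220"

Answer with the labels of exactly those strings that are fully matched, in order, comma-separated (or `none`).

i, ii, iii, v, vi, vii

i. "10" → match
ii. "00" → match
iii. "21" → match
iv → no match
v. "" → match
vi. "002111" → match
vii. "100220" → match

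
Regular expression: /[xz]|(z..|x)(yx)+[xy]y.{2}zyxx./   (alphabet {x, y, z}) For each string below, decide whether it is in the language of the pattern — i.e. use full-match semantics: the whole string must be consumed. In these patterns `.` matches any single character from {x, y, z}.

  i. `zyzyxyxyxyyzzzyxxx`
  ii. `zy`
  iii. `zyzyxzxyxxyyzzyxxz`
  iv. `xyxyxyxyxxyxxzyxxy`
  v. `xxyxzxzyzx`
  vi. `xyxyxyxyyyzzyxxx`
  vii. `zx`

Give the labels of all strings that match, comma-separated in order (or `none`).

i, iv, vi

i → match
ii → no match
iii → no match
iv → match
v → no match
vi → match
vii → no match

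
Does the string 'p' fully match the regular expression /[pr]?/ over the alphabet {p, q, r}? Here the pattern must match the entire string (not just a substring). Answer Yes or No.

Yes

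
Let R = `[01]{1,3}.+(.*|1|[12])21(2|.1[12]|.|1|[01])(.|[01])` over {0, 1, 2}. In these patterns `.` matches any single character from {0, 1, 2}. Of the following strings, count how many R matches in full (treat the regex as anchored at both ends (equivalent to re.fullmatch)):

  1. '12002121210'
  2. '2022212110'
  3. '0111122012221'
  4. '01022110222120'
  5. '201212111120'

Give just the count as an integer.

1

1 → no match
2 → no match
3 → no match
4 → match
5 → no match
Total matched: 1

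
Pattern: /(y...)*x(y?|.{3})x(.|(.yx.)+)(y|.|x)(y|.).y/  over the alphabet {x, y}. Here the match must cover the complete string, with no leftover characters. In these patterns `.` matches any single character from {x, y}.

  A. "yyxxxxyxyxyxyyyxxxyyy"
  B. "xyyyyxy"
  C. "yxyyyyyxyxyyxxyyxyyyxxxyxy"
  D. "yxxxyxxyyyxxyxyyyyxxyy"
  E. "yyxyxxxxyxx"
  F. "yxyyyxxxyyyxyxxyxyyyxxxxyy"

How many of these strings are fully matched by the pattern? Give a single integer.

A → no match
B. "xyyyyxy" → no match
C → match
D → no match
E. "yyxyxxxxyxx" → no match — must end with "y"
F → match
Total matched: 2

2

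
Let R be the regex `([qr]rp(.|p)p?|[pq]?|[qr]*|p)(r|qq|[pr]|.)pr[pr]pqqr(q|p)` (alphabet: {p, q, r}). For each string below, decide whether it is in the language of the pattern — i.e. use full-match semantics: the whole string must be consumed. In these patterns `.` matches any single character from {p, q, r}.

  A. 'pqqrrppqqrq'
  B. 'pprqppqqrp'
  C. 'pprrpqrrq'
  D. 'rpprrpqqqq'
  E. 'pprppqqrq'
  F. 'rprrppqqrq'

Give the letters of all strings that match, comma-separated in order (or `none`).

A. 'pqqrrppqqrq' → no match
B. 'pprqppqqrp' → no match
C. 'pprrpqrrq' → no match
D. 'rpprrpqqqq' → no match
E. 'pprppqqrq' → match
F. 'rprrppqqrq' → no match

E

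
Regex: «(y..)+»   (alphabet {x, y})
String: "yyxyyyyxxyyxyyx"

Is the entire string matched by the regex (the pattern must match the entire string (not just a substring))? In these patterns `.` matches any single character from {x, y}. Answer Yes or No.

Yes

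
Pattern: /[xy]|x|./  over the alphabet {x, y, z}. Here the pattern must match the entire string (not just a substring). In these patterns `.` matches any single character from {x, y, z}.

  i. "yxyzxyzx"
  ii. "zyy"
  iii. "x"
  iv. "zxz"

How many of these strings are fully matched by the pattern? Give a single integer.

1

i → no match
ii → no match
iii → match
iv → no match
Total matched: 1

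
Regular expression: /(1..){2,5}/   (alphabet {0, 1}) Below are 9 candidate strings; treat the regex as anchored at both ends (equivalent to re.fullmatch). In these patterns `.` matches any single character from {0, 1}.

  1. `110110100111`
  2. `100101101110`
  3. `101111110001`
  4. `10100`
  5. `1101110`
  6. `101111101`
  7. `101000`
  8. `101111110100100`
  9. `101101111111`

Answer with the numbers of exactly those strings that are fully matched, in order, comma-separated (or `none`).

1, 2, 6, 8, 9

1 → match
2 → match
3 → no match
4 → no match
5 → no match
6 → match
7 → no match
8 → match
9 → match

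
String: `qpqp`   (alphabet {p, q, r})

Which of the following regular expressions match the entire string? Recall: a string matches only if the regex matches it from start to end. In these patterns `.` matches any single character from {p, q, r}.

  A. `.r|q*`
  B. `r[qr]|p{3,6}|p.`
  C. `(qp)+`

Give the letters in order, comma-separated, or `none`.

A → no match
B → no match
C → match

C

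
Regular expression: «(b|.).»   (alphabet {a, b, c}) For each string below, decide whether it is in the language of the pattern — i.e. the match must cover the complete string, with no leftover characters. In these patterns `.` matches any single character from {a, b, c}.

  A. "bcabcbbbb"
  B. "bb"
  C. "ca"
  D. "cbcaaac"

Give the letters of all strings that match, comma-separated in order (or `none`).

B, C

A → no match
B → match
C → match
D → no match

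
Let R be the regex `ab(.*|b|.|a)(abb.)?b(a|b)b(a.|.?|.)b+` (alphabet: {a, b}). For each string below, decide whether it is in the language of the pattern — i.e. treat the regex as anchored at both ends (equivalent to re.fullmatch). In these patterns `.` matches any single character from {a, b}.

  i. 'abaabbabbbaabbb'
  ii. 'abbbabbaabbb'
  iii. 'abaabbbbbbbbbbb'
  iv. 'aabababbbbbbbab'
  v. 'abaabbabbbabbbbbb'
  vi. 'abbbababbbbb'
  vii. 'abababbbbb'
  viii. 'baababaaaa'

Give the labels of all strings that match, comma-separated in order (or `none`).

i, iii, v, vi, vii

i → match
ii → no match
iii → match
iv → no match — must start with 'ab'
v → match
vi → match
vii → match
viii → no match — must start with 'ab'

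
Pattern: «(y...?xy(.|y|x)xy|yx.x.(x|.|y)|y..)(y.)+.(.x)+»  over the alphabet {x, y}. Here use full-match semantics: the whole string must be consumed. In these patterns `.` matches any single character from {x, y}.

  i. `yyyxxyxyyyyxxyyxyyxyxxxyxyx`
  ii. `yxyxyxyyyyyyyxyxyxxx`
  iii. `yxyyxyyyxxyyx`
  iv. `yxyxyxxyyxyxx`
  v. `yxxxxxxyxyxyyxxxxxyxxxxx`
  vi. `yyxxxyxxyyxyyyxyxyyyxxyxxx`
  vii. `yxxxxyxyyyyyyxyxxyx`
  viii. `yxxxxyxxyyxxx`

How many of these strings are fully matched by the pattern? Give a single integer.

i → no match
ii → no match
iii → no match
iv → match
v → no match
vi → match
vii → no match
viii → no match
Total matched: 2

2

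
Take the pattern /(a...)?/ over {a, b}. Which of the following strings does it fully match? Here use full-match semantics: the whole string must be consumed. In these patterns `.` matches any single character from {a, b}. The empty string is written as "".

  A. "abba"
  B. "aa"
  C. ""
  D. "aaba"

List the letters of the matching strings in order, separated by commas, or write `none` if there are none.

A → match
B → no match
C → match
D → match

A, C, D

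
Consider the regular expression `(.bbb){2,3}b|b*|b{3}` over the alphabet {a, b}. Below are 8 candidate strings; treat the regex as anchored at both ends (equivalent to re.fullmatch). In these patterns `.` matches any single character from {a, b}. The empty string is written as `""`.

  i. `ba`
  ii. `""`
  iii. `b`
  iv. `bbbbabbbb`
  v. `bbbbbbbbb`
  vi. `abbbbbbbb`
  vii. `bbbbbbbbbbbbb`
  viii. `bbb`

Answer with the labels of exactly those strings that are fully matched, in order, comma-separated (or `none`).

i → no match
ii → match
iii → match
iv → match
v → match
vi → match
vii → match
viii → match

ii, iii, iv, v, vi, vii, viii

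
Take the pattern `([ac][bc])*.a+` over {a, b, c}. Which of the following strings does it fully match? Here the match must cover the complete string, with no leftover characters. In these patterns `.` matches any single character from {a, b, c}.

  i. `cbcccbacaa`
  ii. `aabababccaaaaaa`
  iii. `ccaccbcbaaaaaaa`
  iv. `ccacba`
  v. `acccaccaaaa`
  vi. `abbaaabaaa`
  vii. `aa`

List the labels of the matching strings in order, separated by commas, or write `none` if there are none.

i. `cbcccbacaa` → match
ii → no match
iii → match
iv. `ccacba` → match
v. `acccaccaaaa` → match
vi. `abbaaabaaa` → no match
vii. `aa` → match

i, iii, iv, v, vii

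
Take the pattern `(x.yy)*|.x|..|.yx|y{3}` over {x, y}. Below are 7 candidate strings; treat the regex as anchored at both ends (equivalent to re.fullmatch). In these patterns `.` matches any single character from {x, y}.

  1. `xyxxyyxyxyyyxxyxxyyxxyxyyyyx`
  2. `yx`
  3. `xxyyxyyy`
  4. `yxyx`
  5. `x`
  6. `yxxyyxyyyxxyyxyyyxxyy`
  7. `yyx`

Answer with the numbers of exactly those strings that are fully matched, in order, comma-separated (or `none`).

2, 3, 7

1 → no match
2 → match
3 → match
4 → no match
5 → no match
6 → no match
7 → match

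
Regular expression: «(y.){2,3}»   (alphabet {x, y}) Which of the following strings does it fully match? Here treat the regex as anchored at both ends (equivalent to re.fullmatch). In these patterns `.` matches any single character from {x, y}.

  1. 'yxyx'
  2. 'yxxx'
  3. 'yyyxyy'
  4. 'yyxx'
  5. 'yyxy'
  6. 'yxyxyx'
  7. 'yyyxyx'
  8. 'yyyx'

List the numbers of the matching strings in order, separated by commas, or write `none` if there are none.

1, 3, 6, 7, 8

1. 'yxyx' → match
2. 'yxxx' → no match
3. 'yyyxyy' → match
4. 'yyxx' → no match
5. 'yyxy' → no match
6. 'yxyxyx' → match
7. 'yyyxyx' → match
8. 'yyyx' → match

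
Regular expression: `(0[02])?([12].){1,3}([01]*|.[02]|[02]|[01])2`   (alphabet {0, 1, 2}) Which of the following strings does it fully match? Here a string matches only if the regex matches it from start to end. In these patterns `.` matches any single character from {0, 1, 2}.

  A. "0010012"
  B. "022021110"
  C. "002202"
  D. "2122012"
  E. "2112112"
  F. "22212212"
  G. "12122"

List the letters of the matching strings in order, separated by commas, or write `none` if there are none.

A, C, D, E, F, G

A → match
B → no match — must end with "2"
C → match
D → match
E → match
F → match
G → match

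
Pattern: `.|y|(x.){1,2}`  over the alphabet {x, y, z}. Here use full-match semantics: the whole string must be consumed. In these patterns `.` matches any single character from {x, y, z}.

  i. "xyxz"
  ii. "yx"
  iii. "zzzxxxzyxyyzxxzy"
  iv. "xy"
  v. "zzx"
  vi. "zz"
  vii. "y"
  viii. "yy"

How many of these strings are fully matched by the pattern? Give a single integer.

3

i. "xyxz" → match
ii. "yx" → no match
iii → no match
iv. "xy" → match
v. "zzx" → no match
vi. "zz" → no match
vii. "y" → match
viii. "yy" → no match
Total matched: 3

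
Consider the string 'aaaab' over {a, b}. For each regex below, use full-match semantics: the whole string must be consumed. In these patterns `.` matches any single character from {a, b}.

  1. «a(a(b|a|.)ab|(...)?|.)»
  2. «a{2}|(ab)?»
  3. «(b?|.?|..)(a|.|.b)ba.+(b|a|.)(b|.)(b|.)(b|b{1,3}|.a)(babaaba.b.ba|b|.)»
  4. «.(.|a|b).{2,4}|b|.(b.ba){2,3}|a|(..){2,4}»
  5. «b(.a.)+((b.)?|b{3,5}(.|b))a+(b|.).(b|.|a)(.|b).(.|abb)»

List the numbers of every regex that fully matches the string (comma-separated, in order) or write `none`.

1 → match
2 → no match
3 → no match
4 → match
5 → no match — must start with 'b'

1, 4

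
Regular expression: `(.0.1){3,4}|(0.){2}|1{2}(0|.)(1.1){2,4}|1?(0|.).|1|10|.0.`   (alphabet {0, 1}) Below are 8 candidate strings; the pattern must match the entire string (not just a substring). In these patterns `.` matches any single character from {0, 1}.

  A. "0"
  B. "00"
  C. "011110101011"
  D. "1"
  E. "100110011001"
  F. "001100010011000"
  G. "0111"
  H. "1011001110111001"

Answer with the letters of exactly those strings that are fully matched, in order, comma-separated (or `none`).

A → no match
B → match
C → no match
D → match
E → match
F → no match
G → no match
H → match

B, D, E, H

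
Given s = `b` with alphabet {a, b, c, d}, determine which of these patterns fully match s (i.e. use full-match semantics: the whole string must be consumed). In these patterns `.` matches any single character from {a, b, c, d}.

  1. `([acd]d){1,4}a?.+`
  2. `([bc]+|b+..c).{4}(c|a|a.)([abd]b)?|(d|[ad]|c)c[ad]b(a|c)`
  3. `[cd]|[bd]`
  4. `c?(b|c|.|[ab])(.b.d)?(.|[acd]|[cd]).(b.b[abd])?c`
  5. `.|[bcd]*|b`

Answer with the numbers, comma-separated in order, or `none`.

1 → no match
2 → no match
3 → match
4 → no match — must end with `c`
5 → match

3, 5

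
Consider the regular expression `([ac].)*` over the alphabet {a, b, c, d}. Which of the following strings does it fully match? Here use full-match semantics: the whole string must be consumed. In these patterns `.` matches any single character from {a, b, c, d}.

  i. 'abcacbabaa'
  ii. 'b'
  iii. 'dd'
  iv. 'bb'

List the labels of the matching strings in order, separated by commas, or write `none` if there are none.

i

i → match
ii → no match
iii → no match
iv → no match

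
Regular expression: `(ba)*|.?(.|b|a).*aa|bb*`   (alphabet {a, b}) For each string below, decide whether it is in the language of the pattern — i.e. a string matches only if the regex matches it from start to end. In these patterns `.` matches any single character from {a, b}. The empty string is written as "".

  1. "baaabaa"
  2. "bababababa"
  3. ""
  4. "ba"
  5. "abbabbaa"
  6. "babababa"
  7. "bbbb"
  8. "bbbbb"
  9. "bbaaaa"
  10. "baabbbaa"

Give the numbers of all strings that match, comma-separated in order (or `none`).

1, 2, 3, 4, 5, 6, 7, 8, 9, 10

1 → match
2 → match
3 → match
4 → match
5 → match
6 → match
7 → match
8 → match
9 → match
10 → match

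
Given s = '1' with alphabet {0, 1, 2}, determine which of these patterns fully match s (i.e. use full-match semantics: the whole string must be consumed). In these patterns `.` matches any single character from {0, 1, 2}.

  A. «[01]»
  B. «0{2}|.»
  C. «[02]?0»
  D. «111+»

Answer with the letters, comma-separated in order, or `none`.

A → match
B → match
C → no match — must end with '0'
D → no match — must start with '111'

A, B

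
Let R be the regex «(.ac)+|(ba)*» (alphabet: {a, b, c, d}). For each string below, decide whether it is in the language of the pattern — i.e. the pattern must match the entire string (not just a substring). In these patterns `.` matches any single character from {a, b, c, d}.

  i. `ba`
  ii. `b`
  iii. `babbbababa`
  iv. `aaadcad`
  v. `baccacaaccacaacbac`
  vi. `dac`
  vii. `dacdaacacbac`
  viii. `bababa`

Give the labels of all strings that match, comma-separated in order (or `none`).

i, v, vi, viii

i. `ba` → match
ii. `b` → no match
iii. `babbbababa` → no match
iv. `aaadcad` → no match
v → match
vi. `dac` → match
vii. `dacdaacacbac` → no match
viii. `bababa` → match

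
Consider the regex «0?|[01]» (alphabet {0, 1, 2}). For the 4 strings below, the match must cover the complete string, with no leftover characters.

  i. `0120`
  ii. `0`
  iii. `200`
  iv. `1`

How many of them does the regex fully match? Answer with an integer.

i. `0120` → no match
ii. `0` → match
iii. `200` → no match
iv. `1` → match
Total matched: 2

2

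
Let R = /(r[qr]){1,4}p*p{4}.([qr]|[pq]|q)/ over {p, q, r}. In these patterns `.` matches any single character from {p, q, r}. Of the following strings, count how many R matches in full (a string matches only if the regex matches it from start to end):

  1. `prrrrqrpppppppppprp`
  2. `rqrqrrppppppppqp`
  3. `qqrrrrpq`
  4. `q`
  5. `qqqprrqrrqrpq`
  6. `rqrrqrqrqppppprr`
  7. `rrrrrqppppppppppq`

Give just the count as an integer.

2

1 → no match — must start with `r`
2 → match
3 → no match — must start with `r`
4 → no match — must start with `r`
5 → no match — must start with `r`
6 → no match
7 → match
Total matched: 2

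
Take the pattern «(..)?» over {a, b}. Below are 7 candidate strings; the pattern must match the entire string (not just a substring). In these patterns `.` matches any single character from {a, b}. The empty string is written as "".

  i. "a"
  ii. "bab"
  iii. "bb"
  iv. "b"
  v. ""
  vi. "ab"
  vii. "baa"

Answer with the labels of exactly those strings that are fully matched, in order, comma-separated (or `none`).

i → no match
ii → no match
iii → match
iv → no match
v → match
vi → match
vii → no match

iii, v, vi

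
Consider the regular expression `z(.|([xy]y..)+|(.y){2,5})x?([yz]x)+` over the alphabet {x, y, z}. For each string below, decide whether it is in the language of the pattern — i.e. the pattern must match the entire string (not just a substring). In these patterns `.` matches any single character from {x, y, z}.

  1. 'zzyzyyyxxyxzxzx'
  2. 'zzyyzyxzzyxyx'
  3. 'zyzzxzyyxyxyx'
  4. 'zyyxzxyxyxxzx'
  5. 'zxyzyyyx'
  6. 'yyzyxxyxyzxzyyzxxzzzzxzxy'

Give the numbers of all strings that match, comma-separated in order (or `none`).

none

1 → no match
2 → no match
3 → no match
4 → no match
5. 'zxyzyyyx' → no match
6 → no match — must start with 'z'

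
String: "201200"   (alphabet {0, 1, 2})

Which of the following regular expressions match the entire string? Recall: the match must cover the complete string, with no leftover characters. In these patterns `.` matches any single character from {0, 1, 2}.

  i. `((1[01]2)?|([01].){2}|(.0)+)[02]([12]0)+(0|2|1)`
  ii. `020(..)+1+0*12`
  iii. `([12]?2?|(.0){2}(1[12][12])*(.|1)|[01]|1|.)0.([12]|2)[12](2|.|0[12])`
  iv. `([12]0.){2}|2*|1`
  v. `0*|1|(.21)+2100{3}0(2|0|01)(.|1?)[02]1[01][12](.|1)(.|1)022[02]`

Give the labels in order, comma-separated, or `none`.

i → no match
ii → no match — must start with "020"
iii → no match
iv → match
v → no match

iv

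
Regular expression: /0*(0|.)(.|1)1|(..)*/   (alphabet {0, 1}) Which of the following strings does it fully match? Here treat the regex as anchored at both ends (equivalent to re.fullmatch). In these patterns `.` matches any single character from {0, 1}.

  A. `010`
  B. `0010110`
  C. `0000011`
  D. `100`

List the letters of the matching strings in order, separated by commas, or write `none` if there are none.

A. `010` → no match
B. `0010110` → no match
C. `0000011` → match
D. `100` → no match

C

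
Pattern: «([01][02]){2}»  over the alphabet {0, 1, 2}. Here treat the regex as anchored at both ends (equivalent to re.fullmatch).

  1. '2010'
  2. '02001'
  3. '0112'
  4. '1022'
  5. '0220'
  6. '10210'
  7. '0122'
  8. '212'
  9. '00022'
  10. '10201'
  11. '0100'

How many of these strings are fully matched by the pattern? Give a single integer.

1 → no match
2 → no match
3 → no match
4 → no match
5 → no match
6 → no match
7 → no match
8 → no match
9 → no match
10 → no match
11 → no match
Total matched: 0

0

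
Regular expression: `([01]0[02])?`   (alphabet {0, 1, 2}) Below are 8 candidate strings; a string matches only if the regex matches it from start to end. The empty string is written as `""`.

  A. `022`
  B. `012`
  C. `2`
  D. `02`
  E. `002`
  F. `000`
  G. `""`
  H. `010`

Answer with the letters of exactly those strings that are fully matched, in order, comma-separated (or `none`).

E, F, G

A. `022` → no match
B. `012` → no match
C. `2` → no match
D. `02` → no match
E. `002` → match
F. `000` → match
G. `""` → match
H. `010` → no match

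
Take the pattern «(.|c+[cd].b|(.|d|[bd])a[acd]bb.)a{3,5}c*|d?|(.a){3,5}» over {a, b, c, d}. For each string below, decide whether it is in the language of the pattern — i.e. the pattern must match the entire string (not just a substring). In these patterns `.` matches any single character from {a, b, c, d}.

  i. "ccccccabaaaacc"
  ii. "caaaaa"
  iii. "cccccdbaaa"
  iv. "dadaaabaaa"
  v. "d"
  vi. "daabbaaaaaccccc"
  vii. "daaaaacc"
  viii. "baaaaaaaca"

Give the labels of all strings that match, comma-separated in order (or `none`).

i, ii, iii, iv, v, vi, vii, viii

i → match
ii → match
iii → match
iv → match
v → match
vi → match
vii → match
viii → match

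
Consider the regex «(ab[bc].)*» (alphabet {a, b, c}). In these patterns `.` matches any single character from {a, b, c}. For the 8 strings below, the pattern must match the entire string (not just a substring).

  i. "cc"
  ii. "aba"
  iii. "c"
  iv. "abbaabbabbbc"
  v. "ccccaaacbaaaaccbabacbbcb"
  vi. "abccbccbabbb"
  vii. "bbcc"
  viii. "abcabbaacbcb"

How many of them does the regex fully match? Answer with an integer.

i → no match
ii → no match
iii → no match
iv → no match
v → no match
vi → no match
vii → no match
viii → no match
Total matched: 0

0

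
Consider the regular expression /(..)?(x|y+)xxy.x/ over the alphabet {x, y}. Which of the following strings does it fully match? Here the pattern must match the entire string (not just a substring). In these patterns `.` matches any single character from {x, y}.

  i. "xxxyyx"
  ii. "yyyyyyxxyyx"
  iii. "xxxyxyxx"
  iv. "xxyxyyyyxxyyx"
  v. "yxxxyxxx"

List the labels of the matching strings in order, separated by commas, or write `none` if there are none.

i → match
ii → match
iii → no match
iv → no match
v → no match

i, ii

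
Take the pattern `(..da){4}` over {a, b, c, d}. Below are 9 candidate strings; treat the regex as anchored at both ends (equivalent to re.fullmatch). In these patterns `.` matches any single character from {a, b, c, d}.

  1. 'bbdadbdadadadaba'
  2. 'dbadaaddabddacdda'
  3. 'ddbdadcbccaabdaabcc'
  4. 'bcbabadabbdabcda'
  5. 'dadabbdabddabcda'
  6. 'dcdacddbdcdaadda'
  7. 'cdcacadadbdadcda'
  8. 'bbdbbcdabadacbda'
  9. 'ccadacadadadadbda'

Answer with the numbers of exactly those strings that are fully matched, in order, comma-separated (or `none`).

5

1 → no match — must end with 'da'
2 → no match
3 → no match — must end with 'da'
4 → no match
5 → match
6 → no match
7 → no match
8 → no match
9 → no match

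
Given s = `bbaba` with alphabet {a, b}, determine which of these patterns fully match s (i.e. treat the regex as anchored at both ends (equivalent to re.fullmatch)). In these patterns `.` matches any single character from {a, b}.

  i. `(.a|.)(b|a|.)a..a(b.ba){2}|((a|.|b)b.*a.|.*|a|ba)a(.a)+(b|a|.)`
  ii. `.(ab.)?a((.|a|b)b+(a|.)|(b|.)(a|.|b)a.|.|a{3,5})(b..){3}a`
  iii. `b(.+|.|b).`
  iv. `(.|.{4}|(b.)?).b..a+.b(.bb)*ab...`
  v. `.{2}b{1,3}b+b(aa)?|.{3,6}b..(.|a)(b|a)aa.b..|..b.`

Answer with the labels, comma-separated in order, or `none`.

iii

i → no match
ii → no match
iii → match
iv → no match
v → no match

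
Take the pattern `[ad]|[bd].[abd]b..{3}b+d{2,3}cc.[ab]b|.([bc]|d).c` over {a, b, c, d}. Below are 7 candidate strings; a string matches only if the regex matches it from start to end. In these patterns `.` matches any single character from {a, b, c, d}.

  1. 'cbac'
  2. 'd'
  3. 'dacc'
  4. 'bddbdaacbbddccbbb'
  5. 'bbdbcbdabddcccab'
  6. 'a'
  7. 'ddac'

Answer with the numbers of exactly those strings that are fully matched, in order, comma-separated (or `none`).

1 → match
2 → match
3 → no match
4 → match
5 → match
6 → match
7 → match

1, 2, 4, 5, 6, 7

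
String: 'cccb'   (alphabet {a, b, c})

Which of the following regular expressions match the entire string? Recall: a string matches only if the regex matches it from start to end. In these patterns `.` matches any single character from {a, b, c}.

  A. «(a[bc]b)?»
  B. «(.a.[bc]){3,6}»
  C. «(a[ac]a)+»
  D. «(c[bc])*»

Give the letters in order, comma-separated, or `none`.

A → no match
B → no match
C → no match — must start with 'a'
D → match

D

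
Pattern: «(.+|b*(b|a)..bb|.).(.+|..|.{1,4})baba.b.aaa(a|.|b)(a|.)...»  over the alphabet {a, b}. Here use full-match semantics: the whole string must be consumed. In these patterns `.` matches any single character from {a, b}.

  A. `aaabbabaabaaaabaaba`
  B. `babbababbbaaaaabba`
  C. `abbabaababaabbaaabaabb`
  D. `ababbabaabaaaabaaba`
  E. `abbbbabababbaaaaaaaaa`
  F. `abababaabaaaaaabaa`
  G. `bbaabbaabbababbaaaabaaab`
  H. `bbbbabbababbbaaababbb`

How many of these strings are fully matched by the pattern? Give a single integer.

8

A → match
B → match
C → match
D → match
E → match
F → match
G → match
H → match
Total matched: 8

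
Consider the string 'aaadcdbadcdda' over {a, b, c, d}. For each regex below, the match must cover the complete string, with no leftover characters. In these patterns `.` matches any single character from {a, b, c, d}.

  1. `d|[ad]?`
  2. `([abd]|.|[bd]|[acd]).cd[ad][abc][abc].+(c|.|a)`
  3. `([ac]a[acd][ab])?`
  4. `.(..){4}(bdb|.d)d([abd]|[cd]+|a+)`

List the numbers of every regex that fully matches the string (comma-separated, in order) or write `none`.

1 → no match
2 → no match
3 → no match
4 → match

4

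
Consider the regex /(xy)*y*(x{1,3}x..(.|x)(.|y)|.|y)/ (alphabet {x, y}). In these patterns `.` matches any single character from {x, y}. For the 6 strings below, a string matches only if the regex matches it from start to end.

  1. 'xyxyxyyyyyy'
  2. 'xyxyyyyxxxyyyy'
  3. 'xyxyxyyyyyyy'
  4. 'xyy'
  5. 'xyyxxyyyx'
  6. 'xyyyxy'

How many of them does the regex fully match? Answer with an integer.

5

1 → match
2 → match
3 → match
4 → match
5 → match
6 → no match
Total matched: 5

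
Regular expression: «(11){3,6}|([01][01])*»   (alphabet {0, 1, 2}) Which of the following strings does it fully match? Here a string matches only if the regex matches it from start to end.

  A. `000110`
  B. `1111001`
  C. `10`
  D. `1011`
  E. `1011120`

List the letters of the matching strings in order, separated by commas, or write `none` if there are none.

A, C, D

A → match
B → no match
C → match
D → match
E → no match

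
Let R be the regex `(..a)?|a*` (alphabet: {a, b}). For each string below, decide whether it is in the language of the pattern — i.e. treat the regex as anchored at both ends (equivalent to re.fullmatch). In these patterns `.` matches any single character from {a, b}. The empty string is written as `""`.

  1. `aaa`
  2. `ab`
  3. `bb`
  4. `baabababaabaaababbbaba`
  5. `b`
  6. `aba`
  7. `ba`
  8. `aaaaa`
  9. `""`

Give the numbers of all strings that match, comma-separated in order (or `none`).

1 → match
2 → no match
3 → no match
4 → no match
5 → no match
6 → match
7 → no match
8 → match
9 → match

1, 6, 8, 9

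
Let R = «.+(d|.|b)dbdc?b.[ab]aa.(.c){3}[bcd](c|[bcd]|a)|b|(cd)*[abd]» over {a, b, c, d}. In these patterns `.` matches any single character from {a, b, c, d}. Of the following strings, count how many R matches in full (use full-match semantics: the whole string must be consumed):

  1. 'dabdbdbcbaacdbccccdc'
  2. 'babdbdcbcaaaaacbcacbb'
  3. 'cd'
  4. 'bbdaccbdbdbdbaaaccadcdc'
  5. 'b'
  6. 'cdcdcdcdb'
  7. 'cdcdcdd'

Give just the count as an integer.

1 → no match
2 → match
3. 'cd' → no match
4 → no match
5. 'b' → match
6. 'cdcdcdcdb' → match
7. 'cdcdcdd' → match
Total matched: 4

4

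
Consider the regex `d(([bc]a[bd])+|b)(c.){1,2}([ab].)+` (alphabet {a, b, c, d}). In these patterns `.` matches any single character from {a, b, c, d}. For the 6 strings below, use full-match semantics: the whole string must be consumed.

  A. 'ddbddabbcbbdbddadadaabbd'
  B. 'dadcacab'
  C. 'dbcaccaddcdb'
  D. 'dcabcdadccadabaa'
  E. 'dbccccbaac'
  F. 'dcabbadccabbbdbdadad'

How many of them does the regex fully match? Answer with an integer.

1

A → no match
B → no match
C → no match
D → no match
E → match
F → no match
Total matched: 1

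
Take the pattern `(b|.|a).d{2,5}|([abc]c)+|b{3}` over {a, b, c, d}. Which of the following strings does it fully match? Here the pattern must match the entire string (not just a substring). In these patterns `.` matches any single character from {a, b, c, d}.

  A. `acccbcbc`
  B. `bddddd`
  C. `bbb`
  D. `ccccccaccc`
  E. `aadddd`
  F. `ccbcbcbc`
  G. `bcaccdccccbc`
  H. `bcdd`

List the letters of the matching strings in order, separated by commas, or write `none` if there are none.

A → match
B → match
C → match
D → match
E → match
F → match
G → no match
H → match

A, B, C, D, E, F, H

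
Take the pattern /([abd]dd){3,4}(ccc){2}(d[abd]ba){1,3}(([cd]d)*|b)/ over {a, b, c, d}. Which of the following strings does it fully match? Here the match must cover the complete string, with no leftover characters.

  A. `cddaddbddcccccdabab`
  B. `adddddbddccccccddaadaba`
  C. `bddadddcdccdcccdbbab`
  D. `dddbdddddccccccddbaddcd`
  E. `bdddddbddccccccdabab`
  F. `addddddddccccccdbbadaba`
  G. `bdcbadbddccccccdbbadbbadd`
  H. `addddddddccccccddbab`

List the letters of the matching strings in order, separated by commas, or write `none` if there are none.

D, E, F, H

A → no match
B → no match
C → no match
D → match
E → match
F → match
G → no match
H → match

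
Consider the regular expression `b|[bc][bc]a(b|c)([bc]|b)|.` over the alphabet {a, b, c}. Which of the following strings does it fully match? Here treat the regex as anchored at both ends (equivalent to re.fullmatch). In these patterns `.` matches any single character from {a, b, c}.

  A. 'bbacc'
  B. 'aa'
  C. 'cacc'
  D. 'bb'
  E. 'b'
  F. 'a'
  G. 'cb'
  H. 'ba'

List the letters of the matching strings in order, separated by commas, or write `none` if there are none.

A → match
B → no match
C → no match
D → no match
E → match
F → match
G → no match
H → no match

A, E, F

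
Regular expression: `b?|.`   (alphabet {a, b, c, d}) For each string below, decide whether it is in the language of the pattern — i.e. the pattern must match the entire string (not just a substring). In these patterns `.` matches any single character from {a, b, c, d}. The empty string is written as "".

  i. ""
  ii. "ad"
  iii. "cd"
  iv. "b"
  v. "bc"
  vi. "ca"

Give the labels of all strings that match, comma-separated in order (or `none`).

i. "" → match
ii. "ad" → no match
iii. "cd" → no match
iv. "b" → match
v. "bc" → no match
vi. "ca" → no match

i, iv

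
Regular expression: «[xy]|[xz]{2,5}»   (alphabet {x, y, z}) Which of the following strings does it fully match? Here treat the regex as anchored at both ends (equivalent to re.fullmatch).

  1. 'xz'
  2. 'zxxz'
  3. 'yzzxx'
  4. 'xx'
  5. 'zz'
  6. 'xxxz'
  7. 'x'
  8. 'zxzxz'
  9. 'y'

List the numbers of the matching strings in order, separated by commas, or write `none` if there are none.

1, 2, 4, 5, 6, 7, 8, 9

1 → match
2 → match
3 → no match
4 → match
5 → match
6 → match
7 → match
8 → match
9 → match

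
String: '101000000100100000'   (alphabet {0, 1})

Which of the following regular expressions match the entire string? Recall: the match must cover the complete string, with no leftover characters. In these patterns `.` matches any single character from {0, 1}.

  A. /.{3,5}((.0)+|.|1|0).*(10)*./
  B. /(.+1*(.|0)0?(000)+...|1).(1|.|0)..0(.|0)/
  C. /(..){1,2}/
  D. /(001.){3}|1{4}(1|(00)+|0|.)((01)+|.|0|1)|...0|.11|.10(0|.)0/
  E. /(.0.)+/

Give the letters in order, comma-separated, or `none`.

A, B, E

A → match
B → match
C → no match
D → no match
E → match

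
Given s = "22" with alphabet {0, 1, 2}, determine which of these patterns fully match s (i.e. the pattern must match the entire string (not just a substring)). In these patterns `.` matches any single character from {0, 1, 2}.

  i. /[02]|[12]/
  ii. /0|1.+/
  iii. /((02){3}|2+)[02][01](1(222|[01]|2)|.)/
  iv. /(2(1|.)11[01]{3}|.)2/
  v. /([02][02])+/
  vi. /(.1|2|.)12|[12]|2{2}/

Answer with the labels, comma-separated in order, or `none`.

iv, v, vi

i → no match
ii → no match
iii → no match
iv → match
v → match
vi → match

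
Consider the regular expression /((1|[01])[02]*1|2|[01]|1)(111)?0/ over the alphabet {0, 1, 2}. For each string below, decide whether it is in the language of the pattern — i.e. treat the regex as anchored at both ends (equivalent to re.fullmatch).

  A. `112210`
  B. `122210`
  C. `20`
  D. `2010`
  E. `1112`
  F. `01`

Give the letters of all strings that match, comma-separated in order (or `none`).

B, C

A → no match
B → match
C → match
D → no match
E → no match — must end with `0`
F → no match — must end with `0`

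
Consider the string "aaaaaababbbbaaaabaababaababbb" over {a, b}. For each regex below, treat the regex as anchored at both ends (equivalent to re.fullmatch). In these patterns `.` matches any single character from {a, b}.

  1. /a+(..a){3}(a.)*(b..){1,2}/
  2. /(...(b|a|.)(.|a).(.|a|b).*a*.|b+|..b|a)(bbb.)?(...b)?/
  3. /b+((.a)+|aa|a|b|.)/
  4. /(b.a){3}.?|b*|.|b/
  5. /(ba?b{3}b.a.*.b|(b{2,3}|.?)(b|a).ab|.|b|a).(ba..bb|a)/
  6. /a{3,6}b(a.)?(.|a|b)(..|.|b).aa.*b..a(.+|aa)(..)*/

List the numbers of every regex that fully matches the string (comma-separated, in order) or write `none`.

2, 6

1 → no match
2 → match
3 → no match — must start with "b"
4 → no match
5 → no match
6 → match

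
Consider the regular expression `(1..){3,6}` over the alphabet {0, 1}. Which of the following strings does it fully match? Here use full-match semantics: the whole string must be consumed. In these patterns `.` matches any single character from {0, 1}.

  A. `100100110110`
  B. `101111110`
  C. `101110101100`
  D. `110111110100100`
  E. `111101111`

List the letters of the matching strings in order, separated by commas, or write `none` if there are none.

A, B, C, D, E

A → match
B → match
C → match
D → match
E → match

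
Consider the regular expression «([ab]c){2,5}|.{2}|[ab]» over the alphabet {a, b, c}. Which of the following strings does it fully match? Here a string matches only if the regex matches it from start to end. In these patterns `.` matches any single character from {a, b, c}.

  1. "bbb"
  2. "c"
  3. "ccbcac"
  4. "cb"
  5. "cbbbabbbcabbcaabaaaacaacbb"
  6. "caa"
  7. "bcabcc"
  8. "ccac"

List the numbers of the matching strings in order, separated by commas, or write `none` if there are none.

4

1. "bbb" → no match
2. "c" → no match
3. "ccbcac" → no match
4. "cb" → match
5 → no match
6. "caa" → no match
7. "bcabcc" → no match
8. "ccac" → no match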